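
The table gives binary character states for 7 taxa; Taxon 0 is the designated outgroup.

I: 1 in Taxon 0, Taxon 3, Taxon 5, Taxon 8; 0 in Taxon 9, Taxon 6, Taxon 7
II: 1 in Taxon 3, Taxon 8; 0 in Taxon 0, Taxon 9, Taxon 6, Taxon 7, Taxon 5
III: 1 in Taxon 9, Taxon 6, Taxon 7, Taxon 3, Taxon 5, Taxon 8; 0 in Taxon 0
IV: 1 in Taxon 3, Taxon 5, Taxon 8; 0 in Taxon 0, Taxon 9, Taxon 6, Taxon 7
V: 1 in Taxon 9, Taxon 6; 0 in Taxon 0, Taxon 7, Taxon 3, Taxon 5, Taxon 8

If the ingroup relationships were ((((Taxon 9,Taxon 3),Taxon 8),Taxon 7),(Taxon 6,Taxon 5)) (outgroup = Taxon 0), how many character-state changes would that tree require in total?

11

Map each character onto ((((Taxon 9,Taxon 3),Taxon 8),Taxon 7),(Taxon 6,Taxon 5)) (rooted by Taxon 0) and count the minimum state changes it requires (Fitch parsimony):
I: 3; II: 2; III: 1; IV: 3; V: 2.
Total tree length = 11.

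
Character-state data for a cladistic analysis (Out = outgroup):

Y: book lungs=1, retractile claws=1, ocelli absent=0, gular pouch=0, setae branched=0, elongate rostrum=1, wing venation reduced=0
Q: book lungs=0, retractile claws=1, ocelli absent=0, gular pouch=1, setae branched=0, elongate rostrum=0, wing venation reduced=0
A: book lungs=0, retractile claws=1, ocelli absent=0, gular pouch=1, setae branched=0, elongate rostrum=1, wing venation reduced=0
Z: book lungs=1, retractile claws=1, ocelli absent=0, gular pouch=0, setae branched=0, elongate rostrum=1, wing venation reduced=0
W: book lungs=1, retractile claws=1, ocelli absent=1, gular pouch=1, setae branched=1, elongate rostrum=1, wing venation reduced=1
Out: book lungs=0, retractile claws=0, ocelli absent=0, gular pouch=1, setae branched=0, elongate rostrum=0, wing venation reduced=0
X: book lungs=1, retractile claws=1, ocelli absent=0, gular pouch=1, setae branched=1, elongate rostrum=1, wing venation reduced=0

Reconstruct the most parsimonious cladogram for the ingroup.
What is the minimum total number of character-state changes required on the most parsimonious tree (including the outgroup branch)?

Character polarity is set by the outgroup: the derived state is whichever differs from the outgroup's state, so for gular pouch the derived state is '0', and for the remaining characters it is '1'.
book lungs (derived state '1') is shared by W, X, Y, and Z — a synapomorphy uniting that clade.
retractile claws (derived state '1') is shared by all ingroup taxa — unites the whole ingroup.
ocelli absent: derived state '1' in W only — an autapomorphy, so it tells us nothing about relationships among taxa.
gular pouch (derived state '0') is shared by Y and Z — a synapomorphy uniting that clade.
setae branched: derived state '1' in W and X only — synapomorphy for {W, X}.
elongate rostrum: derived state '1' in A, W, X, Y, and Z only — synapomorphy for {A, W, X, Y, Z}.
wing venation reduced (derived state '1') is unique to W (autapomorphy; uninformative for grouping).
Most parsimonious ingroup topology: ((A,((Y,Z),(X,W))),Q).
Changes per character on this tree: book lungs: 1; retractile claws: 1; ocelli absent: 1; gular pouch: 1; setae branched: 1; elongate rostrum: 1; wing venation reduced: 1.
Total = 7.

7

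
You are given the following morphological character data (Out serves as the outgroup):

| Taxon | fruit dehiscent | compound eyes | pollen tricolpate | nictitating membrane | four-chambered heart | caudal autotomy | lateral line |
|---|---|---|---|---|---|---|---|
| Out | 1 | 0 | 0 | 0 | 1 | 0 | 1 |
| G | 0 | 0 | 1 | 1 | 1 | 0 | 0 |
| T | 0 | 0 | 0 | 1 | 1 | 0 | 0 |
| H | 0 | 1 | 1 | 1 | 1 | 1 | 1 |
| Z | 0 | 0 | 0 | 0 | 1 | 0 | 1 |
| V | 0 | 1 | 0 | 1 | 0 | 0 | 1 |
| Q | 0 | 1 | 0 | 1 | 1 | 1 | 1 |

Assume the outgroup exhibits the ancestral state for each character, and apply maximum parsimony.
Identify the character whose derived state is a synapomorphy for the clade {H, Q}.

caudal autotomy

Character polarity is set by the outgroup: the derived state is whichever differs from the outgroup's state, so for fruit dehiscent, four-chambered heart, lateral line the derived state is '0', and for the remaining characters it is '1'.
fruit dehiscent (derived state '0') is shared by all ingroup taxa — unites the whole ingroup.
Only H, Q, and V show the derived state '1' for compound eyes, supporting them as a clade.
pollen tricolpate (state '1') occurs in G and H but conflicts with the nesting implied by the other characters — most parsimoniously interpreted as homoplasy.
Only G, H, Q, T, and V show the derived state '1' for nictitating membrane, supporting them as a clade.
four-chambered heart: derived state '0' in V only — an autapomorphy, so it tells us nothing about relationships among taxa.
caudal autotomy (derived state '1') is shared by H and Q — a synapomorphy uniting that clade.
lateral line: derived state '0' in G and T only — synapomorphy for {G, T}.
Most parsimonious ingroup topology: (((G,T),((H,Q),V)),Z).
The clade {H, Q} is supported by caudal autotomy: its derived state '1' occurs in exactly those taxa and in no other taxon (including the outgroup).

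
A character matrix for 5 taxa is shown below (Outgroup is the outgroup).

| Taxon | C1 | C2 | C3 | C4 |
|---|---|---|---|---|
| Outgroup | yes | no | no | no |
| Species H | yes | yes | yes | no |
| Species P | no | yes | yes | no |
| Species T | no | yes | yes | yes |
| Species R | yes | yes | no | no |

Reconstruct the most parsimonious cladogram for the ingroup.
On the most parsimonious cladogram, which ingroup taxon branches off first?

Species R

Character polarity is set by the outgroup: the derived state is whichever differs from the outgroup's state, so for C1 the derived state is 'no', and for the remaining characters it is 'yes'.
Only Species P and Species T show the derived state 'no' for C1, supporting them as a clade.
C2 (derived state 'yes') is shared by all ingroup taxa — unites the whole ingroup.
Only Species H, Species P, and Species T show the derived state 'yes' for C3, supporting them as a clade.
C4: derived state 'yes' in Species T only — an autapomorphy, so it tells us nothing about relationships among taxa.
Most parsimonious ingroup topology: ((Species H,(Species P,Species T)),Species R).
Species R is sister to the clade containing all other ingroup taxa, so it is the earliest-diverging (most basal) ingroup lineage.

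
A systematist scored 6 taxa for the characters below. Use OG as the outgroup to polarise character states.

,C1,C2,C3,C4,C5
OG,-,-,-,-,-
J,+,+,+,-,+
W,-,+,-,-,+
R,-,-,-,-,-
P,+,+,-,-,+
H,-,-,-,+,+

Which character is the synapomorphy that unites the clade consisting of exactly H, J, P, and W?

The outgroup has state '-' for every character, so '+' is the derived state throughout.
C1: derived state '+' in J and P only — synapomorphy for {J, P}.
Only J, P, and W show the derived state '+' for C2, supporting them as a clade.
C3 (derived state '+') is unique to J (autapomorphy; uninformative for grouping).
C4 (derived state '+') is unique to H (autapomorphy; uninformative for grouping).
Only H, J, P, and W show the derived state '+' for C5, supporting them as a clade.
Most parsimonious ingroup topology: ((((J,P),W),H),R).
The clade {H, J, P, W} is supported by C5: its derived state '+' occurs in exactly those taxa and in no other taxon (including the outgroup).

C5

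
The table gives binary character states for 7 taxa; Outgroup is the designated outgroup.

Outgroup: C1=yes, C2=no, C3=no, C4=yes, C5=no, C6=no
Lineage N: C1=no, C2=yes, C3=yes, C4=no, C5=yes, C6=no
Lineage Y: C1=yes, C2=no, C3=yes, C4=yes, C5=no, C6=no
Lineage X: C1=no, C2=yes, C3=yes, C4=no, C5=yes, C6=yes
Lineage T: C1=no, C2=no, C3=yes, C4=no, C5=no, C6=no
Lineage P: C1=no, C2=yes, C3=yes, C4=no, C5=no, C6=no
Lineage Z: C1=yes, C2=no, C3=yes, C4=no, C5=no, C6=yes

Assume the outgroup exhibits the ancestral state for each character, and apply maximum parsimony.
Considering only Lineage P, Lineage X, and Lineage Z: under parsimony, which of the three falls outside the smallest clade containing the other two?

Character polarity is set by the outgroup: the derived state is whichever differs from the outgroup's state, so for C1, C4 the derived state is 'no', and for the remaining characters it is 'yes'.
Only Lineage N, Lineage P, Lineage T, and Lineage X show the derived state 'no' for C1, supporting them as a clade.
C2: derived state 'yes' in Lineage N, Lineage P, and Lineage X only — synapomorphy for {Lineage N, Lineage P, Lineage X}.
All ingroup taxa share the derived state 'yes' for C3; it defines the ingroup but does not resolve relationships within it.
Only Lineage N, Lineage P, Lineage T, Lineage X, and Lineage Z show the derived state 'no' for C4, supporting them as a clade.
C5: derived state 'yes' in Lineage N and Lineage X only — synapomorphy for {Lineage N, Lineage X}.
C6 groups Lineage X and Lineage Z, which is incompatible with the clades supported by the remaining characters; treating it as convergent (homoplasy) costs fewer steps than any alternative tree.
Most parsimonious ingroup topology: (((((Lineage N,Lineage X),Lineage P),Lineage T),Lineage Z),Lineage Y).
Lineage X and Lineage P share a more recent common ancestor with each other than either does with Lineage Z, so Lineage Z is the least closely related of the three.

Lineage Z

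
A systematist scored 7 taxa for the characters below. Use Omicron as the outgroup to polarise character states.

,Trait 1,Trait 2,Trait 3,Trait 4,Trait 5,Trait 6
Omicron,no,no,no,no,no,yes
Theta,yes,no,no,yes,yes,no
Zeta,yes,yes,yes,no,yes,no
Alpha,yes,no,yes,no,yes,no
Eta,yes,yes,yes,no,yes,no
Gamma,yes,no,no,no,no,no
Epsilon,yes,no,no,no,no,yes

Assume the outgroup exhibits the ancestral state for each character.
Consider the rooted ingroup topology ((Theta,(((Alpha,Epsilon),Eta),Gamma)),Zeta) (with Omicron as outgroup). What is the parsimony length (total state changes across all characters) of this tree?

12

Map each character onto ((Theta,(((Alpha,Epsilon),Eta),Gamma)),Zeta) (rooted by Omicron) and count the minimum state changes it requires (Fitch parsimony):
Trait 1: 1; Trait 2: 2; Trait 3: 3; Trait 4: 1; Trait 5: 3; Trait 6: 2.
Total tree length = 12.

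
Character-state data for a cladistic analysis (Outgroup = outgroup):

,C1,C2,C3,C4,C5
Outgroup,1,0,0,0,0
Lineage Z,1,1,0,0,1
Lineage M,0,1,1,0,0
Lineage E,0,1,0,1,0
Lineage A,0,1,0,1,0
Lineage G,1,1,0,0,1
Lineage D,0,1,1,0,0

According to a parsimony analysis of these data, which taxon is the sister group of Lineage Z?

Lineage G

Character polarity is set by the outgroup: the derived state is whichever differs from the outgroup's state, so for C1 the derived state is '0', and for the remaining characters it is '1'.
C1: derived state '0' in Lineage A, Lineage D, Lineage E, and Lineage M only — synapomorphy for {Lineage A, Lineage D, Lineage E, Lineage M}.
All ingroup taxa share the derived state '1' for C2; it defines the ingroup but does not resolve relationships within it.
Only Lineage D and Lineage M show the derived state '1' for C3, supporting them as a clade.
Only Lineage A and Lineage E show the derived state '1' for C4, supporting them as a clade.
Only Lineage G and Lineage Z show the derived state '1' for C5, supporting them as a clade.
Most parsimonious ingroup topology: ((Lineage Z,Lineage G),((Lineage M,Lineage D),(Lineage E,Lineage A))).
Lineage Z and Lineage G form a cherry on this tree, so they are sister taxa.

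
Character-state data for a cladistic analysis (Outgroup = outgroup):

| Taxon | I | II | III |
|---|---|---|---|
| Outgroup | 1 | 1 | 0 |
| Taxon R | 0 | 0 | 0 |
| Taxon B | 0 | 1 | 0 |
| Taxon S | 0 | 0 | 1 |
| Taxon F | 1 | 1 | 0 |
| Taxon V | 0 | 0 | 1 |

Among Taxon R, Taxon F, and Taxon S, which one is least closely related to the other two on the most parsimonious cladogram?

Character polarity is set by the outgroup: the derived state is whichever differs from the outgroup's state, so for I, II the derived state is '0', and for the remaining characters it is '1'.
Only Taxon B, Taxon R, Taxon S, and Taxon V show the derived state '0' for I, supporting them as a clade.
Only Taxon R, Taxon S, and Taxon V show the derived state '0' for II, supporting them as a clade.
III (derived state '1') is shared by Taxon S and Taxon V — a synapomorphy uniting that clade.
Most parsimonious ingroup topology: (((Taxon R,(Taxon S,Taxon V)),Taxon B),Taxon F).
Taxon R and Taxon S share a more recent common ancestor with each other than either does with Taxon F, so Taxon F is the least closely related of the three.

Taxon F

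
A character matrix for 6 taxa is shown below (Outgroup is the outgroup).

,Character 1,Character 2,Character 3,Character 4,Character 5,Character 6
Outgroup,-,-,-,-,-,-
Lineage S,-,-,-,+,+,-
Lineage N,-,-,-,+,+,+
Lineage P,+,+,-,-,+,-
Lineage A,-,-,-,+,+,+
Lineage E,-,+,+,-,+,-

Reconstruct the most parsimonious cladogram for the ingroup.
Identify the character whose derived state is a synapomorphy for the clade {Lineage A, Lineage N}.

Character 6

The outgroup has state '-' for every character, so '+' is the derived state throughout.
Character 1: derived state '+' in Lineage P only — an autapomorphy, so it tells us nothing about relationships among taxa.
Only Lineage E and Lineage P show the derived state '+' for Character 2, supporting them as a clade.
Character 3 (derived state '+') is unique to Lineage E (autapomorphy; uninformative for grouping).
Only Lineage A, Lineage N, and Lineage S show the derived state '+' for Character 4, supporting them as a clade.
Character 5 (derived state '+') is shared by all ingroup taxa — unites the whole ingroup.
Only Lineage A and Lineage N show the derived state '+' for Character 6, supporting them as a clade.
Most parsimonious ingroup topology: ((Lineage S,(Lineage N,Lineage A)),(Lineage P,Lineage E)).
The clade {Lineage A, Lineage N} is supported by Character 6: its derived state '+' occurs in exactly those taxa and in no other taxon (including the outgroup).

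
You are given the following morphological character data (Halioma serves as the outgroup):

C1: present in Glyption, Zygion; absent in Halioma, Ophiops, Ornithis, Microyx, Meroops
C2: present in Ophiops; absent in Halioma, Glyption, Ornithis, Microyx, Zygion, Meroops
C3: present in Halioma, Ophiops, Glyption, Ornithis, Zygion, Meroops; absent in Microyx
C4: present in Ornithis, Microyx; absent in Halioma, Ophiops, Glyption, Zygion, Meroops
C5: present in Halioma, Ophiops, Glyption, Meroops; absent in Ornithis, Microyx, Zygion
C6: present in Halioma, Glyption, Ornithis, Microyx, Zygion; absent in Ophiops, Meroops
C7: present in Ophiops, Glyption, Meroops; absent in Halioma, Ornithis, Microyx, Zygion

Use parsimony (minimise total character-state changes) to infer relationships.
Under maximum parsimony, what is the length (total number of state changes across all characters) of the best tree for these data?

Character polarity is set by the outgroup: the derived state is whichever differs from the outgroup's state, so for C3, C5, C6 the derived state is 'absent', and for the remaining characters it is 'present'.
C1 groups Glyption and Zygion, which is incompatible with the clades supported by the remaining characters; treating it as convergent (homoplasy) costs fewer steps than any alternative tree.
C2 (derived state 'present') is unique to Ophiops (autapomorphy; uninformative for grouping).
C3: derived state 'absent' in Microyx only — an autapomorphy, so it tells us nothing about relationships among taxa.
C4 (derived state 'present') is shared by Microyx and Ornithis — a synapomorphy uniting that clade.
Only Microyx, Ornithis, and Zygion show the derived state 'absent' for C5, supporting them as a clade.
C6 (derived state 'absent') is shared by Meroops and Ophiops — a synapomorphy uniting that clade.
C7 (derived state 'present') is shared by Glyption, Meroops, and Ophiops — a synapomorphy uniting that clade.
Most parsimonious ingroup topology: (((Ophiops,Meroops),Glyption),((Ornithis,Microyx),Zygion)).
Changes per character on this tree: C1: 2; C2: 1; C3: 1; C4: 1; C5: 1; C6: 1; C7: 1.
Total = 8.

8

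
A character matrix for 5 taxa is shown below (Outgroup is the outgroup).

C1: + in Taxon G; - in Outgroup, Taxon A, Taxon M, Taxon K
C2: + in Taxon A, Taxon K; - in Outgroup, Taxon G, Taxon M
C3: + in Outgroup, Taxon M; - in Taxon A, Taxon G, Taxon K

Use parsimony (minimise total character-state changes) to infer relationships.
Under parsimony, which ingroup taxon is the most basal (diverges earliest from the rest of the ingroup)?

Character polarity is set by the outgroup: the derived state is whichever differs from the outgroup's state, so for C3 the derived state is '-', and for the remaining characters it is '+'.
C1 (derived state '+') is unique to Taxon G (autapomorphy; uninformative for grouping).
C2: derived state '+' in Taxon A and Taxon K only — synapomorphy for {Taxon A, Taxon K}.
Only Taxon A, Taxon G, and Taxon K show the derived state '-' for C3, supporting them as a clade.
Most parsimonious ingroup topology: (((Taxon A,Taxon K),Taxon G),Taxon M).
Taxon M is sister to the clade containing all other ingroup taxa, so it is the earliest-diverging (most basal) ingroup lineage.

Taxon M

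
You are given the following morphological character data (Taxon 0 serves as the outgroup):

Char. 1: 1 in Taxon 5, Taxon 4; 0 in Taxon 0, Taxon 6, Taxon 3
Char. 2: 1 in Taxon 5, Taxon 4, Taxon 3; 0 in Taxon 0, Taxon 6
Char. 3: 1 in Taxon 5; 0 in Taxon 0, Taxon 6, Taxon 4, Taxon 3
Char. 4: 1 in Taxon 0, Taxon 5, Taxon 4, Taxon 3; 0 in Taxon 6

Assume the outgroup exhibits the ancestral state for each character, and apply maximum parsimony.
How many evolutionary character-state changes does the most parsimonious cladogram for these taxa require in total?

Character polarity is set by the outgroup: the derived state is whichever differs from the outgroup's state, so for Char. 4 the derived state is '0', and for the remaining characters it is '1'.
Char. 1 (derived state '1') is shared by Taxon 4 and Taxon 5 — a synapomorphy uniting that clade.
Char. 2 (derived state '1') is shared by Taxon 3, Taxon 4, and Taxon 5 — a synapomorphy uniting that clade.
Char. 3 (derived state '1') is unique to Taxon 5 (autapomorphy; uninformative for grouping).
Char. 4 (derived state '0') is unique to Taxon 6 (autapomorphy; uninformative for grouping).
Most parsimonious ingroup topology: (Taxon 6,((Taxon 5,Taxon 4),Taxon 3)).
Changes per character on this tree: Char. 1: 1; Char. 2: 1; Char. 3: 1; Char. 4: 1.
Total = 4.

4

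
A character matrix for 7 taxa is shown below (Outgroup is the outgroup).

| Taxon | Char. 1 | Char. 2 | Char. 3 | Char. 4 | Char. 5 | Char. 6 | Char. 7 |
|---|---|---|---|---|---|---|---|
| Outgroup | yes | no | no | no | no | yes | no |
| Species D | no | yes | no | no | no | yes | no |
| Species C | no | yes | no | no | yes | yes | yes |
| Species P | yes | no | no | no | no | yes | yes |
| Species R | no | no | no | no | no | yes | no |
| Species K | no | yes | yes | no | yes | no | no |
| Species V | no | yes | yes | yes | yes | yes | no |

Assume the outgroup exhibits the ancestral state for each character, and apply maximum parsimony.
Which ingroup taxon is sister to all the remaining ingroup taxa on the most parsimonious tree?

Character polarity is set by the outgroup: the derived state is whichever differs from the outgroup's state, so for Char. 1, Char. 6 the derived state is 'no', and for the remaining characters it is 'yes'.
Char. 1 (derived state 'no') is shared by Species C, Species D, Species K, Species R, and Species V — a synapomorphy uniting that clade.
Only Species C, Species D, Species K, and Species V show the derived state 'yes' for Char. 2, supporting them as a clade.
Only Species K and Species V show the derived state 'yes' for Char. 3, supporting them as a clade.
Char. 4 (derived state 'yes') is unique to Species V (autapomorphy; uninformative for grouping).
Char. 5: derived state 'yes' in Species C, Species K, and Species V only — synapomorphy for {Species C, Species K, Species V}.
Char. 6 (derived state 'no') is unique to Species K (autapomorphy; uninformative for grouping).
Char. 7 (state 'yes') occurs in Species C and Species P but conflicts with the nesting implied by the other characters — most parsimoniously interpreted as homoplasy.
Most parsimonious ingroup topology: (((Species D,(Species C,(Species K,Species V))),Species R),Species P).
Species P is sister to the clade containing all other ingroup taxa, so it is the earliest-diverging (most basal) ingroup lineage.

Species P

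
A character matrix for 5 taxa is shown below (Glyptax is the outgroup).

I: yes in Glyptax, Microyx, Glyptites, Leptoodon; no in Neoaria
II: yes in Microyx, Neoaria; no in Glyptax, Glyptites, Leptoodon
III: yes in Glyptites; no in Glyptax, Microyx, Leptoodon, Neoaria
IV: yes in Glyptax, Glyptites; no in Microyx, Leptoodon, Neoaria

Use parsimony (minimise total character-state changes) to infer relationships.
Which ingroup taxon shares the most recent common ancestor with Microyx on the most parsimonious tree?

Neoaria

Character polarity is set by the outgroup: the derived state is whichever differs from the outgroup's state, so for I, IV the derived state is 'no', and for the remaining characters it is 'yes'.
I (derived state 'no') is unique to Neoaria (autapomorphy; uninformative for grouping).
II (derived state 'yes') is shared by Microyx and Neoaria — a synapomorphy uniting that clade.
III: derived state 'yes' in Glyptites only — an autapomorphy, so it tells us nothing about relationships among taxa.
IV (derived state 'no') is shared by Leptoodon, Microyx, and Neoaria — a synapomorphy uniting that clade.
Most parsimonious ingroup topology: (((Microyx,Neoaria),Leptoodon),Glyptites).
Microyx and Neoaria form a cherry on this tree, so they are sister taxa.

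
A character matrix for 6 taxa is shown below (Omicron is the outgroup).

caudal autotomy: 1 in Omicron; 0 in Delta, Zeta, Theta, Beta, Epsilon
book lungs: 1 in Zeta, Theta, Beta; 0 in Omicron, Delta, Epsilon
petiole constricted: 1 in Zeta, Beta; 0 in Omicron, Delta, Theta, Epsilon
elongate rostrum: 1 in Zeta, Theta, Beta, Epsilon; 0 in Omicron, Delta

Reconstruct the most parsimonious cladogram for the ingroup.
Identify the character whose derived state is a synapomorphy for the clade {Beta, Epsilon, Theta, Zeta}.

Character polarity is set by the outgroup: the derived state is whichever differs from the outgroup's state, so for caudal autotomy the derived state is '0', and for the remaining characters it is '1'.
caudal autotomy (derived state '0') is shared by all ingroup taxa — unites the whole ingroup.
book lungs (derived state '1') is shared by Beta, Theta, and Zeta — a synapomorphy uniting that clade.
petiole constricted (derived state '1') is shared by Beta and Zeta — a synapomorphy uniting that clade.
elongate rostrum (derived state '1') is shared by Beta, Epsilon, Theta, and Zeta — a synapomorphy uniting that clade.
Most parsimonious ingroup topology: (Delta,((Theta,(Beta,Zeta)),Epsilon)).
The clade {Beta, Epsilon, Theta, Zeta} is supported by elongate rostrum: its derived state '1' occurs in exactly those taxa and in no other taxon (including the outgroup).

elongate rostrum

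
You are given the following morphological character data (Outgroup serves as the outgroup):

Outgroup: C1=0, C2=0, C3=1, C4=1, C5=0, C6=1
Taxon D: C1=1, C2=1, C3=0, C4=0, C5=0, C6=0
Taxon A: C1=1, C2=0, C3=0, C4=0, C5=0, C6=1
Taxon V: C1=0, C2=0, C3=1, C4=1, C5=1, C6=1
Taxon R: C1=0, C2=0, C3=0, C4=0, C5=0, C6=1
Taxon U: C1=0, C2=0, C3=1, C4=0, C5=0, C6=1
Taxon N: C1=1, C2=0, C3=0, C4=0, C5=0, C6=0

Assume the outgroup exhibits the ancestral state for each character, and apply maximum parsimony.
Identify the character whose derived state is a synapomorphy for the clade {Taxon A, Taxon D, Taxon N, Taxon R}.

C3

Character polarity is set by the outgroup: the derived state is whichever differs from the outgroup's state, so for C3, C4, C6 the derived state is '0', and for the remaining characters it is '1'.
Only Taxon A, Taxon D, and Taxon N show the derived state '1' for C1, supporting them as a clade.
C2 (derived state '1') is unique to Taxon D (autapomorphy; uninformative for grouping).
C3 (derived state '0') is shared by Taxon A, Taxon D, Taxon N, and Taxon R — a synapomorphy uniting that clade.
C4: derived state '0' in Taxon A, Taxon D, Taxon N, Taxon R, and Taxon U only — synapomorphy for {Taxon A, Taxon D, Taxon N, Taxon R, Taxon U}.
C5: derived state '1' in Taxon V only — an autapomorphy, so it tells us nothing about relationships among taxa.
C6: derived state '0' in Taxon D and Taxon N only — synapomorphy for {Taxon D, Taxon N}.
Most parsimonious ingroup topology: (((((Taxon D,Taxon N),Taxon A),Taxon R),Taxon U),Taxon V).
The clade {Taxon A, Taxon D, Taxon N, Taxon R} is supported by C3: its derived state '0' occurs in exactly those taxa and in no other taxon (including the outgroup).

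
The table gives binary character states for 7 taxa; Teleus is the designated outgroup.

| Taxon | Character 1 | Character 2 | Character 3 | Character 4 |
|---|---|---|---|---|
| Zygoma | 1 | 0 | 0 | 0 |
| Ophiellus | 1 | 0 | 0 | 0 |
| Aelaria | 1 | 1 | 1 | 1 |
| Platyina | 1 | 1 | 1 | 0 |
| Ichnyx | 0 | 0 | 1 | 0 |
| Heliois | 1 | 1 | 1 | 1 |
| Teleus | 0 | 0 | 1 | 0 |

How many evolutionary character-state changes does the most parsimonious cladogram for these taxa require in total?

Character polarity is set by the outgroup: the derived state is whichever differs from the outgroup's state, so for Character 3 the derived state is '0', and for the remaining characters it is '1'.
Character 1: derived state '1' in Aelaria, Heliois, Ophiellus, Platyina, and Zygoma only — synapomorphy for {Aelaria, Heliois, Ophiellus, Platyina, Zygoma}.
Character 2: derived state '1' in Aelaria, Heliois, and Platyina only — synapomorphy for {Aelaria, Heliois, Platyina}.
Character 3 (derived state '0') is shared by Ophiellus and Zygoma — a synapomorphy uniting that clade.
Character 4 (derived state '1') is shared by Aelaria and Heliois — a synapomorphy uniting that clade.
Most parsimonious ingroup topology: (((Zygoma,Ophiellus),(Platyina,(Heliois,Aelaria))),Ichnyx).
Changes per character on this tree: Character 1: 1; Character 2: 1; Character 3: 1; Character 4: 1.
Total = 4.

4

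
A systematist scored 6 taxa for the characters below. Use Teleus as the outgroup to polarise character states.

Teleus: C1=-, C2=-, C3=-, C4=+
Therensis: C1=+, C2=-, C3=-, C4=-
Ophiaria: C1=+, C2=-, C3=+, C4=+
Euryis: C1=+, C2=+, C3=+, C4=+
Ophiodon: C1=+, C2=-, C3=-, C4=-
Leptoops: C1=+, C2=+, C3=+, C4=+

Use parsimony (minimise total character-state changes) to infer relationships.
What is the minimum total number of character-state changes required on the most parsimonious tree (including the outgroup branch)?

Character polarity is set by the outgroup: the derived state is whichever differs from the outgroup's state, so for C4 the derived state is '-', and for the remaining characters it is '+'.
C1 (derived state '+') is shared by all ingroup taxa — unites the whole ingroup.
C2 (derived state '+') is shared by Euryis and Leptoops — a synapomorphy uniting that clade.
C3 (derived state '+') is shared by Euryis, Leptoops, and Ophiaria — a synapomorphy uniting that clade.
Only Ophiodon and Therensis show the derived state '-' for C4, supporting them as a clade.
Most parsimonious ingroup topology: ((Therensis,Ophiodon),(Ophiaria,(Euryis,Leptoops))).
Changes per character on this tree: C1: 1; C2: 1; C3: 1; C4: 1.
Total = 4.

4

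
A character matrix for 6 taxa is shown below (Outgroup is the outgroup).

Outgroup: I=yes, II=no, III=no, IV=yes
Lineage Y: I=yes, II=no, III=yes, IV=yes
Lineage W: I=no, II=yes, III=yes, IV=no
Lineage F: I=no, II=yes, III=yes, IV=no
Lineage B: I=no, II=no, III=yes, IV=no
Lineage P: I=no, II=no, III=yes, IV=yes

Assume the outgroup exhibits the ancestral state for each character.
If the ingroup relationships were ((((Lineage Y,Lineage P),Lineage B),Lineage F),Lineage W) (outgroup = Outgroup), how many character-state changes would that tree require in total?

7

Map each character onto ((((Lineage Y,Lineage P),Lineage B),Lineage F),Lineage W) (rooted by Outgroup) and count the minimum state changes it requires (Fitch parsimony):
I: 2; II: 2; III: 1; IV: 2.
Total tree length = 7.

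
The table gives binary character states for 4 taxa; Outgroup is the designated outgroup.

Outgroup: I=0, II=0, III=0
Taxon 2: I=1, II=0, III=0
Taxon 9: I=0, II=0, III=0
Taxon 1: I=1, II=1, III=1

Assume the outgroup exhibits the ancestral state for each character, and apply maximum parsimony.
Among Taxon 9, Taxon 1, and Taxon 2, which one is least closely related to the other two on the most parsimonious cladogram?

Taxon 9

The outgroup has state '0' for every character, so '1' is the derived state throughout.
Only Taxon 1 and Taxon 2 show the derived state '1' for I, supporting them as a clade.
II (derived state '1') is unique to Taxon 1 (autapomorphy; uninformative for grouping).
III (derived state '1') is unique to Taxon 1 (autapomorphy; uninformative for grouping).
Most parsimonious ingroup topology: ((Taxon 2,Taxon 1),Taxon 9).
Taxon 2 and Taxon 1 share a more recent common ancestor with each other than either does with Taxon 9, so Taxon 9 is the least closely related of the three.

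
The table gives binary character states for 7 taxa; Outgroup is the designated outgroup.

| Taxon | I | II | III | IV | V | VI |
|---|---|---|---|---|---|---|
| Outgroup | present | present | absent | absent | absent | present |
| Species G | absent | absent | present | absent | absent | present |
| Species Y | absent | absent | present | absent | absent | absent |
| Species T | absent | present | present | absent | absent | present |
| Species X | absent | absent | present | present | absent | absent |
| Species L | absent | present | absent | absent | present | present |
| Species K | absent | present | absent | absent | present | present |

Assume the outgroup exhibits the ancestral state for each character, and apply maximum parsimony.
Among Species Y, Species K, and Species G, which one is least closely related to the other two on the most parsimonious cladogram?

Species K

Character polarity is set by the outgroup: the derived state is whichever differs from the outgroup's state, so for I, II, VI the derived state is 'absent', and for the remaining characters it is 'present'.
I (derived state 'absent') is shared by all ingroup taxa — unites the whole ingroup.
II: derived state 'absent' in Species G, Species X, and Species Y only — synapomorphy for {Species G, Species X, Species Y}.
III (derived state 'present') is shared by Species G, Species T, Species X, and Species Y — a synapomorphy uniting that clade.
IV (derived state 'present') is unique to Species X (autapomorphy; uninformative for grouping).
V (derived state 'present') is shared by Species K and Species L — a synapomorphy uniting that clade.
VI (derived state 'absent') is shared by Species X and Species Y — a synapomorphy uniting that clade.
Most parsimonious ingroup topology: (((Species G,(Species Y,Species X)),Species T),(Species L,Species K)).
Species Y and Species G share a more recent common ancestor with each other than either does with Species K, so Species K is the least closely related of the three.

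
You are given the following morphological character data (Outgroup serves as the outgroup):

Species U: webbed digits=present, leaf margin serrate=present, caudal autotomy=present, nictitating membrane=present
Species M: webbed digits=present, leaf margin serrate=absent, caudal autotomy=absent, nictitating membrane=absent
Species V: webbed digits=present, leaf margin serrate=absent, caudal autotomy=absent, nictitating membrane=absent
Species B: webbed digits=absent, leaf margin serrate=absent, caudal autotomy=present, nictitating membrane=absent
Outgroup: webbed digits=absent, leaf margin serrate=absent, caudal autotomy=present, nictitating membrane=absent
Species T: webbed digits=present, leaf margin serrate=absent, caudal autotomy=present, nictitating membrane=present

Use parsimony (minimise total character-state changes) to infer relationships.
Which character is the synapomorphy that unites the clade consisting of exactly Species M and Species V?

caudal autotomy

Character polarity is set by the outgroup: the derived state is whichever differs from the outgroup's state, so for caudal autotomy the derived state is 'absent', and for the remaining characters it is 'present'.
webbed digits: derived state 'present' in Species M, Species T, Species U, and Species V only — synapomorphy for {Species M, Species T, Species U, Species V}.
leaf margin serrate (derived state 'present') is unique to Species U (autapomorphy; uninformative for grouping).
caudal autotomy: derived state 'absent' in Species M and Species V only — synapomorphy for {Species M, Species V}.
nictitating membrane (derived state 'present') is shared by Species T and Species U — a synapomorphy uniting that clade.
Most parsimonious ingroup topology: (Species B,((Species V,Species M),(Species U,Species T))).
The clade {Species M, Species V} is supported by caudal autotomy: its derived state 'absent' occurs in exactly those taxa and in no other taxon (including the outgroup).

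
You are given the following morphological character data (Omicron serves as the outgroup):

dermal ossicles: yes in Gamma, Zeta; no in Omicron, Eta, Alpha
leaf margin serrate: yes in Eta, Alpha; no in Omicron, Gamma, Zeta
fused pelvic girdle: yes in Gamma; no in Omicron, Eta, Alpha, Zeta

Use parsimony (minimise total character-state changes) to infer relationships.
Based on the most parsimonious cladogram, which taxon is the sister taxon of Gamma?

Zeta

The outgroup has state 'no' for every character, so 'yes' is the derived state throughout.
dermal ossicles: derived state 'yes' in Gamma and Zeta only — synapomorphy for {Gamma, Zeta}.
leaf margin serrate: derived state 'yes' in Alpha and Eta only — synapomorphy for {Alpha, Eta}.
fused pelvic girdle: derived state 'yes' in Gamma only — an autapomorphy, so it tells us nothing about relationships among taxa.
Most parsimonious ingroup topology: ((Eta,Alpha),(Gamma,Zeta)).
Gamma and Zeta form a cherry on this tree, so they are sister taxa.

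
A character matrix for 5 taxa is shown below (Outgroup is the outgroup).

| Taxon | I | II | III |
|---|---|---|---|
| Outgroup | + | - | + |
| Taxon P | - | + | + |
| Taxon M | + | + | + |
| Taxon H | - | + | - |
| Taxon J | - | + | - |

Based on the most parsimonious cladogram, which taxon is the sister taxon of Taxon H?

Character polarity is set by the outgroup: the derived state is whichever differs from the outgroup's state, so for I, III the derived state is '-', and for the remaining characters it is '+'.
I (derived state '-') is shared by Taxon H, Taxon J, and Taxon P — a synapomorphy uniting that clade.
II (derived state '+') is shared by all ingroup taxa — unites the whole ingroup.
III (derived state '-') is shared by Taxon H and Taxon J — a synapomorphy uniting that clade.
Most parsimonious ingroup topology: ((Taxon P,(Taxon H,Taxon J)),Taxon M).
Taxon H and Taxon J form a cherry on this tree, so they are sister taxa.

Taxon J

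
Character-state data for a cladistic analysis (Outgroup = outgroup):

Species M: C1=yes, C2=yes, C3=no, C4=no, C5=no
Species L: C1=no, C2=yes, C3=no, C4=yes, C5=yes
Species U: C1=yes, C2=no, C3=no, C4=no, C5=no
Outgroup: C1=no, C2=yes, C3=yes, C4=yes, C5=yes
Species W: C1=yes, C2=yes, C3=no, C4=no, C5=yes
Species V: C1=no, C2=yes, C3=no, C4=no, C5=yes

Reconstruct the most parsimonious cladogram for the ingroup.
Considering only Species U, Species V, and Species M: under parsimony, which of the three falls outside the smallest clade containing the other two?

Species V

Character polarity is set by the outgroup: the derived state is whichever differs from the outgroup's state, so for C2, C3, C4, C5 the derived state is 'no', and for the remaining characters it is 'yes'.
C1: derived state 'yes' in Species M, Species U, and Species W only — synapomorphy for {Species M, Species U, Species W}.
C2 (derived state 'no') is unique to Species U (autapomorphy; uninformative for grouping).
All ingroup taxa share the derived state 'no' for C3; it defines the ingroup but does not resolve relationships within it.
C4: derived state 'no' in Species M, Species U, Species V, and Species W only — synapomorphy for {Species M, Species U, Species V, Species W}.
C5: derived state 'no' in Species M and Species U only — synapomorphy for {Species M, Species U}.
Most parsimonious ingroup topology: ((Species V,((Species U,Species M),Species W)),Species L).
Species U and Species M share a more recent common ancestor with each other than either does with Species V, so Species V is the least closely related of the three.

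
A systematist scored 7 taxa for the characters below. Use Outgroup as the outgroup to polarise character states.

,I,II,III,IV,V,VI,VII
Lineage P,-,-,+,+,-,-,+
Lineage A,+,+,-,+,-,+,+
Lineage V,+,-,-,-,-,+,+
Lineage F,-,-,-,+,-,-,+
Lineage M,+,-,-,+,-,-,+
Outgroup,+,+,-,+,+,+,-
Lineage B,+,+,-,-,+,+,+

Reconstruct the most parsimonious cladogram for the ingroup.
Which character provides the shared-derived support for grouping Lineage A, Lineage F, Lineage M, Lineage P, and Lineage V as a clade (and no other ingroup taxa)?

V

Character polarity is set by the outgroup: the derived state is whichever differs from the outgroup's state, so for I, II, IV, V, VI the derived state is '-', and for the remaining characters it is '+'.
I (derived state '-') is shared by Lineage F and Lineage P — a synapomorphy uniting that clade.
Only Lineage F, Lineage M, Lineage P, and Lineage V show the derived state '-' for II, supporting them as a clade.
III (derived state '+') is unique to Lineage P (autapomorphy; uninformative for grouping).
IV (state '-') occurs in Lineage B and Lineage V but conflicts with the nesting implied by the other characters — most parsimoniously interpreted as homoplasy.
Only Lineage A, Lineage F, Lineage M, Lineage P, and Lineage V show the derived state '-' for V, supporting them as a clade.
VI (derived state '-') is shared by Lineage F, Lineage M, and Lineage P — a synapomorphy uniting that clade.
All ingroup taxa share the derived state '+' for VII; it defines the ingroup but does not resolve relationships within it.
Most parsimonious ingroup topology: (((Lineage V,((Lineage F,Lineage P),Lineage M)),Lineage A),Lineage B).
The clade {Lineage A, Lineage F, Lineage M, Lineage P, Lineage V} is supported by V: its derived state '-' occurs in exactly those taxa and in no other taxon (including the outgroup).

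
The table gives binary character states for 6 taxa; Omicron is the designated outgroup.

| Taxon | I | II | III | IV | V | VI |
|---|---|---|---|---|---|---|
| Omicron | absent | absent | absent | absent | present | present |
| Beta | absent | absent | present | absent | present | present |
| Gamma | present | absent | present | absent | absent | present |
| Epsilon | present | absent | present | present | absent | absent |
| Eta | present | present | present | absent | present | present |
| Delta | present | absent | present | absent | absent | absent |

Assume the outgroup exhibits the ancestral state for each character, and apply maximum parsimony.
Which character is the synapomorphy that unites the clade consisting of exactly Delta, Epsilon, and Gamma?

V

Character polarity is set by the outgroup: the derived state is whichever differs from the outgroup's state, so for V, VI the derived state is 'absent', and for the remaining characters it is 'present'.
I: derived state 'present' in Delta, Epsilon, Eta, and Gamma only — synapomorphy for {Delta, Epsilon, Eta, Gamma}.
II: derived state 'present' in Eta only — an autapomorphy, so it tells us nothing about relationships among taxa.
All ingroup taxa share the derived state 'present' for III; it defines the ingroup but does not resolve relationships within it.
IV: derived state 'present' in Epsilon only — an autapomorphy, so it tells us nothing about relationships among taxa.
V (derived state 'absent') is shared by Delta, Epsilon, and Gamma — a synapomorphy uniting that clade.
VI (derived state 'absent') is shared by Delta and Epsilon — a synapomorphy uniting that clade.
Most parsimonious ingroup topology: (Beta,((Gamma,(Epsilon,Delta)),Eta)).
The clade {Delta, Epsilon, Gamma} is supported by V: its derived state 'absent' occurs in exactly those taxa and in no other taxon (including the outgroup).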